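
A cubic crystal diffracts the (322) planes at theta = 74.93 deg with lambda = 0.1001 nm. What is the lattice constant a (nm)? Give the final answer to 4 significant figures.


d = lambda / (2*sin(theta))
d = 0.1001 / (2*sin(74.93 deg))
d = 0.0518326 nm
a = d * sqrt(h^2+k^2+l^2) = 0.0518326 * sqrt(17)
a = 0.2137 nm


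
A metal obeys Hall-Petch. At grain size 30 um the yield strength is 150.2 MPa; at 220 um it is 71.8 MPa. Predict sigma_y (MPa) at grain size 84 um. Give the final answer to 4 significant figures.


sigma_y = sigma0 + k / sqrt(d)
1/sqrt(d1) = 1/sqrt(3e-05) = 182.574;  1/sqrt(d2) = 67.42
k = (sigma1 - sigma2) / (1/sqrt(d1) - 1/sqrt(d2)) = (150.2 - 71.8) / (182.574 - 67.42) = 0.680826 MPa*m^0.5
sigma0 = sigma1 - k/sqrt(d1) = 150.2 - 0.680826*182.574 = 25.8987 MPa
sigma_y(d3) = 25.8987 + 0.680826 / sqrt(8.4e-05) = 100.2 MPa


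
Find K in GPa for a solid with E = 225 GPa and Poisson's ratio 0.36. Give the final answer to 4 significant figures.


K = E / (3*(1-2*nu))
K = 225 / (3*(1-2*0.36))
K = 267.9 GPa


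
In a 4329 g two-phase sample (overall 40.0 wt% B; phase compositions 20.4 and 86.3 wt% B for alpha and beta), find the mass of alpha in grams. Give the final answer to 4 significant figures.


f_alpha = (C_beta - C0) / (C_beta - C_alpha)
f_alpha = (86.3 - 40.0) / (86.3 - 20.4) = 0.70258
m_alpha = f_alpha * m_total = 0.70258 * 4329 = 3041 g


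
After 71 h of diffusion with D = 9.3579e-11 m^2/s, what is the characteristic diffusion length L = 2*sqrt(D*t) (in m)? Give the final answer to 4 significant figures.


t = 71 hr = 255600 s
Diffusion length = 2*sqrt(D*t)
= 2*sqrt(9.3579e-11 * 255600)
= 9.781e-03 m


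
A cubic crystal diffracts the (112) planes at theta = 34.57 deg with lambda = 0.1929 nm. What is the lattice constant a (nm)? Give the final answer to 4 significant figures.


d = lambda / (2*sin(theta))
d = 0.1929 / (2*sin(34.57 deg))
d = 0.169982 nm
a = d * sqrt(h^2+k^2+l^2) = 0.169982 * sqrt(6)
a = 0.4164 nm


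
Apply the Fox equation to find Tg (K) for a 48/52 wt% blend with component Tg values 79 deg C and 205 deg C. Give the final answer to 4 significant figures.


1/Tg = w1/Tg1 + w2/Tg2 (in Kelvin)
Tg1 = 352.15 K, Tg2 = 478.15 K
1/Tg = 0.48/352.15 + 0.52/478.15
Tg = 408.1 K


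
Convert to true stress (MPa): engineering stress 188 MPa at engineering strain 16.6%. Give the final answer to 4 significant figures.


sigma_true = sigma_eng * (1 + epsilon_eng)
sigma_true = 188 * (1 + 0.166)
sigma_true = 219.2 MPa


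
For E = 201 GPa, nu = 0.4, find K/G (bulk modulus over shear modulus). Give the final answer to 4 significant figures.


G = E / (2*(1+nu))
G = 201 / (2*(1+0.4)) = 71.7857 GPa
K = E / (3*(1-2*nu))
K = 201 / (3*(1-2*0.4)) = 335 GPa
K/G = 335 / 71.7857 = 4.667


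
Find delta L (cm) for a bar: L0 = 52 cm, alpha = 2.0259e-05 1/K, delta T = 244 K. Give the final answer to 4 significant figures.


dL = L0 * alpha * dT
dL = 52 * 2.0259e-05 * 244
dL = 0.257 cm


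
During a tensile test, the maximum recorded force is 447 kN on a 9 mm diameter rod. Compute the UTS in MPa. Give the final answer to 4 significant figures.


A0 = pi*(d/2)^2 = pi*(9/2)^2 = 63.6173 mm^2
UTS = F_max / A0 = 447*1000 / 63.6173
UTS = 7026 MPa


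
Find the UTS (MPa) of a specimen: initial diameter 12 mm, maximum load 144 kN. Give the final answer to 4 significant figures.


A0 = pi*(d/2)^2 = pi*(12/2)^2 = 113.097 mm^2
UTS = F_max / A0 = 144*1000 / 113.097
UTS = 1273 MPa


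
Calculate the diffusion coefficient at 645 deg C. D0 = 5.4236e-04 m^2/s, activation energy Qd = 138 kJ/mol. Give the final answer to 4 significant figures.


D = D0 * exp(-Qd / (R*T))
T = 918.15 K
D = 5.4236e-04 * exp(-138e3 / (8.314 * 918.15))
D = 7.639e-12 m^2/s


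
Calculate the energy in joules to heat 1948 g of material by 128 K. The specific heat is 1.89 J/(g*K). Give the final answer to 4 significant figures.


Q = m * cp * dT
Q = 1948 * 1.89 * 128
Q = 471300 J


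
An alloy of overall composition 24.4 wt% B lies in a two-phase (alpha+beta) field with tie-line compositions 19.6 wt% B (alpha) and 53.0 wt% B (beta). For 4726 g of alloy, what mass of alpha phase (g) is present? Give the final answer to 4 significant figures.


f_alpha = (C_beta - C0) / (C_beta - C_alpha)
f_alpha = (53.0 - 24.4) / (53.0 - 19.6) = 0.856287
m_alpha = f_alpha * m_total = 0.856287 * 4726 = 4047 g


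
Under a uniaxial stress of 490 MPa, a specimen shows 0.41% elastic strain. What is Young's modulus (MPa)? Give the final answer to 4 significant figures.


E = sigma / epsilon
epsilon = 0.41% = 4.1e-03
E = 490 / 4.1e-03
E = 119500 MPa


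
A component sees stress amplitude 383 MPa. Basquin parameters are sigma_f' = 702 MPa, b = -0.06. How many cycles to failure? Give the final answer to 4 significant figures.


sigma_a = sigma_f' * (2*Nf)^b
2*Nf = (sigma_a / sigma_f')^(1/b)
2*Nf = (383 / 702)^(1/-0.06)
2*Nf = 24301.8
Nf = 12150 cycles


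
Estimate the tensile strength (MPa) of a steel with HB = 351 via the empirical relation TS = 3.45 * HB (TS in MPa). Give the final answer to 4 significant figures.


TS (MPa) = 3.45 * HB
TS = 3.45 * 351
TS = 1211 MPa


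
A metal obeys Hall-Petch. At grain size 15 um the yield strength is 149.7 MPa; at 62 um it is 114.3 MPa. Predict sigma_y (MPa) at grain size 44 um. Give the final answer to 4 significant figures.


sigma_y = sigma0 + k / sqrt(d)
1/sqrt(d1) = 1/sqrt(1.5e-05) = 258.199;  1/sqrt(d2) = 127
k = (sigma1 - sigma2) / (1/sqrt(d1) - 1/sqrt(d2)) = (149.7 - 114.3) / (258.199 - 127) = 0.26982 MPa*m^0.5
sigma0 = sigma1 - k/sqrt(d1) = 149.7 - 0.26982*258.199 = 80.0329 MPa
sigma_y(d3) = 80.0329 + 0.26982 / sqrt(4.4e-05) = 120.7 MPa


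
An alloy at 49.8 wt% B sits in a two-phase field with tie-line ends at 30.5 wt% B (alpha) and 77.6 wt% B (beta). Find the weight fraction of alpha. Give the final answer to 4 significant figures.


f_alpha = (C_beta - C0) / (C_beta - C_alpha)
f_alpha = (77.6 - 49.8) / (77.6 - 30.5)
f_alpha = 0.5902


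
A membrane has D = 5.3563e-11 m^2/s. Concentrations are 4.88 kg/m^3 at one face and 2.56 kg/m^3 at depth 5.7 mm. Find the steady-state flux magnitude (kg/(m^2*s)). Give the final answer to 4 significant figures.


J = -D * (dC/dx) = D * (C1 - C2) / dx
J = 5.3563e-11 * (4.88 - 2.56) / 5.7e-03
J = 2.18e-08 kg/(m^2*s)


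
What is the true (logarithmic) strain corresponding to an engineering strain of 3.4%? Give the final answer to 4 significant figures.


epsilon_true = ln(1 + epsilon_eng)
epsilon_true = ln(1 + 0.034)
epsilon_true = 0.03343


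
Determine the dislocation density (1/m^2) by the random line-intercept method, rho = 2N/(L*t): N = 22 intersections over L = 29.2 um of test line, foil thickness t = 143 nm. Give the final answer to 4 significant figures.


rho = 2N / (L * t)
L = 29.2 um = 2.92e-05 m, t = 143 nm = 1.43e-07 m
rho = 2 * 22 / (2.92e-05 * 1.43e-07)
rho = 1.054e+13 1/m^2


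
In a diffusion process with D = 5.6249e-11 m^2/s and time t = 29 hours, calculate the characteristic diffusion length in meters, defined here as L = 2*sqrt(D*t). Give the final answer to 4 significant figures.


t = 29 hr = 104400 s
Diffusion length = 2*sqrt(D*t)
= 2*sqrt(5.6249e-11 * 104400)
= 4.847e-03 m


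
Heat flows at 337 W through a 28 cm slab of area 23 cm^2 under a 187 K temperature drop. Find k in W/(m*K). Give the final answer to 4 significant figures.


k = Q*L / (A*dT)
L = 0.28 m, A = 2.3e-03 m^2
k = 337 * 0.28 / (2.3e-03 * 187)
k = 219.4 W/(m*K)


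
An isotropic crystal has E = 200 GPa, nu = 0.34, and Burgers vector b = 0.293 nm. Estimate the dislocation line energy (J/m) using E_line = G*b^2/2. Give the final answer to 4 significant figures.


Step 1: G = E / (2*(1+nu))
G = 200 / (2*(1+0.34)) = 74.6269 GPa = 7.46269e+10 Pa
Step 2: E_line = G*b^2/2
b = 0.293 nm = 2.93e-10 m
E_line = 0.5 * 7.46269e+10 * (2.93e-10)^2 = 3.203e-09 J/m


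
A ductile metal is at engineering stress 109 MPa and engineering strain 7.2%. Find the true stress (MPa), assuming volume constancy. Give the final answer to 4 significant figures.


sigma_true = sigma_eng * (1 + epsilon_eng)
sigma_true = 109 * (1 + 0.072)
sigma_true = 116.8 MPa


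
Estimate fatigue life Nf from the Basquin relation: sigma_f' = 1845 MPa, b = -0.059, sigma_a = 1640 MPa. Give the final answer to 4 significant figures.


sigma_a = sigma_f' * (2*Nf)^b
2*Nf = (sigma_a / sigma_f')^(1/b)
2*Nf = (1640 / 1845)^(1/-0.059)
2*Nf = 7.36193
Nf = 3.681 cycles


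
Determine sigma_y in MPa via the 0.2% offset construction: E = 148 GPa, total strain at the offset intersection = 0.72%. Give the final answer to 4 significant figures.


Offset strain = 0.002
Elastic strain at yield = total_strain - offset = 7.2e-03 - 0.002 = 5.2e-03
sigma_y = E * elastic_strain = 148000 * 5.2e-03
sigma_y = 769.6 MPa


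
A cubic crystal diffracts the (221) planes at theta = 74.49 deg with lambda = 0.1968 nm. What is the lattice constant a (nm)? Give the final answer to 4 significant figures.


d = lambda / (2*sin(theta))
d = 0.1968 / (2*sin(74.49 deg))
d = 0.102119 nm
a = d * sqrt(h^2+k^2+l^2) = 0.102119 * sqrt(9)
a = 0.3064 nm


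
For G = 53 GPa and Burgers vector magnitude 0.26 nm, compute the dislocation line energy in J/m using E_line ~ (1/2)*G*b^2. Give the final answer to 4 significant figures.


E = G*b^2/2
b = 0.26 nm = 2.6e-10 m
G = 53 GPa = 5.3e+10 Pa
E = 0.5 * 5.3e+10 * (2.6e-10)^2
E = 1.791e-09 J/m


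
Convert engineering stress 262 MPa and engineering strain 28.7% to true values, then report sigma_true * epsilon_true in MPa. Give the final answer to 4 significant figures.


sigma_true = sigma_eng * (1 + epsilon_eng)
sigma_true = 262 * (1 + 0.287) = 337.194 MPa
epsilon_true = ln(1 + epsilon_eng)
epsilon_true = ln(1 + 0.287) = 0.252314
sigma_true * epsilon_true = 337.194 * 0.252314 = 85.08 MPa


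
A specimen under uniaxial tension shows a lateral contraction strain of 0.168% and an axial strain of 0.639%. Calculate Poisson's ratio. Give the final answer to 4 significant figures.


nu = -epsilon_lat / epsilon_axial
Lateral strain is contraction (negative), so using magnitudes:
nu = 0.168 / 0.639
nu = 0.2629


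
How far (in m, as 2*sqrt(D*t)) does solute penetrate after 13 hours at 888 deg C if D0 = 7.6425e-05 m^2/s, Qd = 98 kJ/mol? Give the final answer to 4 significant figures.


Step 1: D = D0 * exp(-Qd/(R*T))
T = 1161.15 K
D = 7.6425e-05 * exp(-98e3 / (8.314 * 1161.15)) = 2.98209e-09 m^2/s
Step 2: L = 2*sqrt(D*t)
t = 13 h = 46800 s
L = 2*sqrt(2.98209e-09 * 46800) = 0.02363 m


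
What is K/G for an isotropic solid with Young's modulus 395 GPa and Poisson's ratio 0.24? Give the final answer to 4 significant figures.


G = E / (2*(1+nu))
G = 395 / (2*(1+0.24)) = 159.274 GPa
K = E / (3*(1-2*nu))
K = 395 / (3*(1-2*0.24)) = 253.205 GPa
K/G = 253.205 / 159.274 = 1.59


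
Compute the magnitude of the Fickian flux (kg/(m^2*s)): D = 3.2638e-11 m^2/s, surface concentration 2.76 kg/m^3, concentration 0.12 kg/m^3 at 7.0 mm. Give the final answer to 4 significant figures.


J = -D * (dC/dx) = D * (C1 - C2) / dx
J = 3.2638e-11 * (2.76 - 0.12) / 7e-03
J = 1.231e-08 kg/(m^2*s)


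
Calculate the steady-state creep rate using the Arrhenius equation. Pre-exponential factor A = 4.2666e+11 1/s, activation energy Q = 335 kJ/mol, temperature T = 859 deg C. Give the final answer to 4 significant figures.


rate = A * exp(-Q / (R*T))
T = 859 + 273.15 = 1132.15 K
rate = 4.2666e+11 * exp(-335e3 / (8.314 * 1132.15))
rate = 1.491e-04 1/s


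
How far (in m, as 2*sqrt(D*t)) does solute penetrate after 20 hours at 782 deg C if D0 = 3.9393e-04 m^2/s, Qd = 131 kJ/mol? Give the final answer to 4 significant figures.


Step 1: D = D0 * exp(-Qd/(R*T))
T = 1055.15 K
D = 3.9393e-04 * exp(-131e3 / (8.314 * 1055.15)) = 1.28854e-10 m^2/s
Step 2: L = 2*sqrt(D*t)
t = 20 h = 72000 s
L = 2*sqrt(1.28854e-10 * 72000) = 6.092e-03 m


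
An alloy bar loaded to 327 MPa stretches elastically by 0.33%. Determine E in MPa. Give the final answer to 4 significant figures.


E = sigma / epsilon
epsilon = 0.33% = 3.3e-03
E = 327 / 3.3e-03
E = 99090 MPa


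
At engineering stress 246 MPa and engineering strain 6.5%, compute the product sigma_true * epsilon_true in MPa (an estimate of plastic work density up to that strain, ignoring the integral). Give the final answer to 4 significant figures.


sigma_true = sigma_eng * (1 + epsilon_eng)
sigma_true = 246 * (1 + 0.065) = 261.99 MPa
epsilon_true = ln(1 + epsilon_eng)
epsilon_true = ln(1 + 0.065) = 0.0629748
sigma_true * epsilon_true = 261.99 * 0.0629748 = 16.5 MPa


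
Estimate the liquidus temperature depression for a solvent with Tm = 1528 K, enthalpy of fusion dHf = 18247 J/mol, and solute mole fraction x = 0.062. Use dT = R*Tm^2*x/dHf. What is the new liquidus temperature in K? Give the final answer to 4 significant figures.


dT = R*Tm^2*x / dHf
dT = 8.314 * 1528^2 * 0.062 / 18247
dT = 65.9564 K
T_new = 1528 - 65.9564 = 1462 K


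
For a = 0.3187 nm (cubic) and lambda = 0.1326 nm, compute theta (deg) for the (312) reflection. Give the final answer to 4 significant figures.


d = a / sqrt(h^2+k^2+l^2)
d = 0.3187 / sqrt(14) = 0.0851762 nm
lambda = 2*d*sin(theta)  =>  sin(theta) = lambda / (2*d)
sin(theta) = 0.1326 / (2 * 0.0851762) = 0.778387
theta = 51.11 deg


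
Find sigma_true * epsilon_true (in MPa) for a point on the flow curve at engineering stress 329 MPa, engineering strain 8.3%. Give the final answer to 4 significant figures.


sigma_true = sigma_eng * (1 + epsilon_eng)
sigma_true = 329 * (1 + 0.083) = 356.307 MPa
epsilon_true = ln(1 + epsilon_eng)
epsilon_true = ln(1 + 0.083) = 0.079735
sigma_true * epsilon_true = 356.307 * 0.079735 = 28.41 MPa


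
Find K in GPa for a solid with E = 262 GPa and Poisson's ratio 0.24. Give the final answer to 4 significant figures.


K = E / (3*(1-2*nu))
K = 262 / (3*(1-2*0.24))
K = 167.9 GPa


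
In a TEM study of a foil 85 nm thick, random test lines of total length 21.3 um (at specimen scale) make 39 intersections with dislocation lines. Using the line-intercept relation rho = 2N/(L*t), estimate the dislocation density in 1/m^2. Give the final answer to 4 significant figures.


rho = 2N / (L * t)
L = 21.3 um = 2.13e-05 m, t = 85 nm = 8.5e-08 m
rho = 2 * 39 / (2.13e-05 * 8.5e-08)
rho = 4.308e+13 1/m^2


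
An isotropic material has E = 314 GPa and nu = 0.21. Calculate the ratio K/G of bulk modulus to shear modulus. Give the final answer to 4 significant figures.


G = E / (2*(1+nu))
G = 314 / (2*(1+0.21)) = 129.752 GPa
K = E / (3*(1-2*nu))
K = 314 / (3*(1-2*0.21)) = 180.46 GPa
K/G = 180.46 / 129.752 = 1.391


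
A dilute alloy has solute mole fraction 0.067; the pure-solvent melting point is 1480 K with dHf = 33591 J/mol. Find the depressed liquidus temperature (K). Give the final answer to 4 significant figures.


dT = R*Tm^2*x / dHf
dT = 8.314 * 1480^2 * 0.067 / 33591
dT = 36.3233 K
T_new = 1480 - 36.3233 = 1444 K


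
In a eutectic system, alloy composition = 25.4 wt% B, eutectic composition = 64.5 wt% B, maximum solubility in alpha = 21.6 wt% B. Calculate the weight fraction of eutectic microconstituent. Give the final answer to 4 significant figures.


f_primary = (C_e - C0) / (C_e - C_alpha_max)
f_primary = (64.5 - 25.4) / (64.5 - 21.6)
f_primary = 0.911422
f_eutectic = 1 - 0.911422 = 0.08858


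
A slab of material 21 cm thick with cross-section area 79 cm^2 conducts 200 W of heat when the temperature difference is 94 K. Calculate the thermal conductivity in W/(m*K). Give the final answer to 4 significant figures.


k = Q*L / (A*dT)
L = 0.21 m, A = 7.9e-03 m^2
k = 200 * 0.21 / (7.9e-03 * 94)
k = 56.56 W/(m*K)


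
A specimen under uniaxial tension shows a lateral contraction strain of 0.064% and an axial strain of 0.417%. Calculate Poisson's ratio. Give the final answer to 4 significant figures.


nu = -epsilon_lat / epsilon_axial
Lateral strain is contraction (negative), so using magnitudes:
nu = 0.064 / 0.417
nu = 0.1535


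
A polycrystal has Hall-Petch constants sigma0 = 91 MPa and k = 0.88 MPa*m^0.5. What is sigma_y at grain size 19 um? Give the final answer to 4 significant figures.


sigma_y = sigma0 + k / sqrt(d)
d = 19 um = 1.9e-05 m
sigma_y = 91 + 0.88 / sqrt(1.9e-05)
sigma_y = 292.9 MPa


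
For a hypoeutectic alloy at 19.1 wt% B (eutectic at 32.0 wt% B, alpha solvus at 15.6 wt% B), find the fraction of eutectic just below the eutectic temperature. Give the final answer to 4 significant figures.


f_primary = (C_e - C0) / (C_e - C_alpha_max)
f_primary = (32.0 - 19.1) / (32.0 - 15.6)
f_primary = 0.786585
f_eutectic = 1 - 0.786585 = 0.2134


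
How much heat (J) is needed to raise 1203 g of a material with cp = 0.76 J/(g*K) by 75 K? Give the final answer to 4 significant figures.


Q = m * cp * dT
Q = 1203 * 0.76 * 75
Q = 68570 J


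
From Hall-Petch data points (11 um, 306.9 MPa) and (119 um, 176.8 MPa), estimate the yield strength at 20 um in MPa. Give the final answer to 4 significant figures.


sigma_y = sigma0 + k / sqrt(d)
1/sqrt(d1) = 1/sqrt(1.1e-05) = 301.511;  1/sqrt(d2) = 91.6698
k = (sigma1 - sigma2) / (1/sqrt(d1) - 1/sqrt(d2)) = (306.9 - 176.8) / (301.511 - 91.6698) = 0.619992 MPa*m^0.5
sigma0 = sigma1 - k/sqrt(d1) = 306.9 - 0.619992*301.511 = 119.965 MPa
sigma_y(d3) = 119.965 + 0.619992 / sqrt(2e-05) = 258.6 MPa


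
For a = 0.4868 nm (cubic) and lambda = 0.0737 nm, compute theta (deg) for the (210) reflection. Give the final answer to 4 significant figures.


d = a / sqrt(h^2+k^2+l^2)
d = 0.4868 / sqrt(5) = 0.217704 nm
lambda = 2*d*sin(theta)  =>  sin(theta) = lambda / (2*d)
sin(theta) = 0.0737 / (2 * 0.217704) = 0.169267
theta = 9.745 deg


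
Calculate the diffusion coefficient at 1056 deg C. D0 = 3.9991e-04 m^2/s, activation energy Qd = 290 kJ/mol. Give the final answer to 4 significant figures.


D = D0 * exp(-Qd / (R*T))
T = 1329.15 K
D = 3.9991e-04 * exp(-290e3 / (8.314 * 1329.15))
D = 1.602e-15 m^2/s


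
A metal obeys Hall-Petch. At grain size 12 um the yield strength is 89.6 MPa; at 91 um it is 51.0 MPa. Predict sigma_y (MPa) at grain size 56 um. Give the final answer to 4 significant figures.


sigma_y = sigma0 + k / sqrt(d)
1/sqrt(d1) = 1/sqrt(1.2e-05) = 288.675;  1/sqrt(d2) = 104.828
k = (sigma1 - sigma2) / (1/sqrt(d1) - 1/sqrt(d2)) = (89.6 - 51.0) / (288.675 - 104.828) = 0.209958 MPa*m^0.5
sigma0 = sigma1 - k/sqrt(d1) = 89.6 - 0.209958*288.675 = 28.9905 MPa
sigma_y(d3) = 28.9905 + 0.209958 / sqrt(5.6e-05) = 57.05 MPa


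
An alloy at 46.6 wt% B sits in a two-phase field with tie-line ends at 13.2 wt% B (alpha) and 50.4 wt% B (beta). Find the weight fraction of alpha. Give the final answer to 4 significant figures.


f_alpha = (C_beta - C0) / (C_beta - C_alpha)
f_alpha = (50.4 - 46.6) / (50.4 - 13.2)
f_alpha = 0.1022


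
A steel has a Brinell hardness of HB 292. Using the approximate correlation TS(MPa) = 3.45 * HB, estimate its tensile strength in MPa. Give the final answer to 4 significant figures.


TS (MPa) = 3.45 * HB
TS = 3.45 * 292
TS = 1007 MPa


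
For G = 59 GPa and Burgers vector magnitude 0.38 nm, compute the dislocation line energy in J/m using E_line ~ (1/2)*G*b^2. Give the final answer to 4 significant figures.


E = G*b^2/2
b = 0.38 nm = 3.8e-10 m
G = 59 GPa = 5.9e+10 Pa
E = 0.5 * 5.9e+10 * (3.8e-10)^2
E = 4.26e-09 J/m


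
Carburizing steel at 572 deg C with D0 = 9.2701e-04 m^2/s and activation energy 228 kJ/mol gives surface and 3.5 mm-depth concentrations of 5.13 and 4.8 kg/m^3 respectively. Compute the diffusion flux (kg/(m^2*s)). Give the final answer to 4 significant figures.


Step 1: D = D0 * exp(-Qd/(R*T))
T = 572 + 273.15 = 845.15 K
D = 9.2701e-04 * exp(-228e3 / (8.314 * 845.15)) = 7.49888e-18 m^2/s
Step 2: J = D * (C1 - C2) / dx
J = 7.49888e-18 * (5.13 - 4.8) / 3.5e-03
J = 7.07e-16 kg/(m^2*s)


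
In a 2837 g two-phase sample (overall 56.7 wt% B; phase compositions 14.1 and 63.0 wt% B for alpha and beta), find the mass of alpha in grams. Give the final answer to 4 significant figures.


f_alpha = (C_beta - C0) / (C_beta - C_alpha)
f_alpha = (63.0 - 56.7) / (63.0 - 14.1) = 0.128834
m_alpha = f_alpha * m_total = 0.128834 * 2837 = 365.5 g


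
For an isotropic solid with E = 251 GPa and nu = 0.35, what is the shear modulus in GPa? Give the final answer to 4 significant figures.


G = E / (2*(1+nu))
G = 251 / (2*(1+0.35))
G = 92.96 GPa


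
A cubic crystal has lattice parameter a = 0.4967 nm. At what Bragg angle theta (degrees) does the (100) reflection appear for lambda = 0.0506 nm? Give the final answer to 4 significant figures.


d = a / sqrt(h^2+k^2+l^2)
d = 0.4967 / sqrt(1) = 0.4967 nm
lambda = 2*d*sin(theta)  =>  sin(theta) = lambda / (2*d)
sin(theta) = 0.0506 / (2 * 0.4967) = 0.0509362
theta = 2.92 deg


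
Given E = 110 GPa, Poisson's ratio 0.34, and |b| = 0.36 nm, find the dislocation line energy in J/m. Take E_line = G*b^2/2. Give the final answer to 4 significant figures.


Step 1: G = E / (2*(1+nu))
G = 110 / (2*(1+0.34)) = 41.0448 GPa = 4.10448e+10 Pa
Step 2: E_line = G*b^2/2
b = 0.36 nm = 3.6e-10 m
E_line = 0.5 * 4.10448e+10 * (3.6e-10)^2 = 2.66e-09 J/m


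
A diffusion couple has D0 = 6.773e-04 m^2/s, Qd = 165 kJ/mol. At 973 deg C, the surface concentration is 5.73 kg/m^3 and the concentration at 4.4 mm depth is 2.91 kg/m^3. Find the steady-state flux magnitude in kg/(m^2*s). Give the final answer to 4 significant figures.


Step 1: D = D0 * exp(-Qd/(R*T))
T = 973 + 273.15 = 1246.15 K
D = 6.773e-04 * exp(-165e3 / (8.314 * 1246.15)) = 8.20837e-11 m^2/s
Step 2: J = D * (C1 - C2) / dx
J = 8.20837e-11 * (5.73 - 2.91) / 4.4e-03
J = 5.261e-08 kg/(m^2*s)


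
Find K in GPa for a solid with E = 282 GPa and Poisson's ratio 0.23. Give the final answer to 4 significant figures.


K = E / (3*(1-2*nu))
K = 282 / (3*(1-2*0.23))
K = 174.1 GPa


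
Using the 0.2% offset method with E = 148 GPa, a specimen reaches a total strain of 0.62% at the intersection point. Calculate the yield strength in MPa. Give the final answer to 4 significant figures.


Offset strain = 0.002
Elastic strain at yield = total_strain - offset = 6.2e-03 - 0.002 = 4.2e-03
sigma_y = E * elastic_strain = 148000 * 4.2e-03
sigma_y = 621.6 MPa


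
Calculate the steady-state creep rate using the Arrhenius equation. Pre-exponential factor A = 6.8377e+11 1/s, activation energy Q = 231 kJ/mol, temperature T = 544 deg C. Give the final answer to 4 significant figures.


rate = A * exp(-Q / (R*T))
T = 544 + 273.15 = 817.15 K
rate = 6.8377e+11 * exp(-231e3 / (8.314 * 817.15))
rate = 1.17e-03 1/s


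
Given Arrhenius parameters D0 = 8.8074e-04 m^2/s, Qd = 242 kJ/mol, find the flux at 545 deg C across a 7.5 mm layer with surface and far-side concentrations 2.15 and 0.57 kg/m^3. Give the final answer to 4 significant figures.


Step 1: D = D0 * exp(-Qd/(R*T))
T = 545 + 273.15 = 818.15 K
D = 8.8074e-04 * exp(-242e3 / (8.314 * 818.15)) = 3.11776e-19 m^2/s
Step 2: J = D * (C1 - C2) / dx
J = 3.11776e-19 * (2.15 - 0.57) / 7.5e-03
J = 6.568e-17 kg/(m^2*s)


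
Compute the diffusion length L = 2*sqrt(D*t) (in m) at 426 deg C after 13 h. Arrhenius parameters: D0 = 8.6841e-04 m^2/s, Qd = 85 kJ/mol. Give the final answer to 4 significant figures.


Step 1: D = D0 * exp(-Qd/(R*T))
T = 699.15 K
D = 8.6841e-04 * exp(-85e3 / (8.314 * 699.15)) = 3.87263e-10 m^2/s
Step 2: L = 2*sqrt(D*t)
t = 13 h = 46800 s
L = 2*sqrt(3.87263e-10 * 46800) = 8.514e-03 m


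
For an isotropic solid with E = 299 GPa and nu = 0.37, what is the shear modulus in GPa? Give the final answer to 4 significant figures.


G = E / (2*(1+nu))
G = 299 / (2*(1+0.37))
G = 109.1 GPa


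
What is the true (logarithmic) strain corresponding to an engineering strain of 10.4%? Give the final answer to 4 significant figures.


epsilon_true = ln(1 + epsilon_eng)
epsilon_true = ln(1 + 0.104)
epsilon_true = 0.09894


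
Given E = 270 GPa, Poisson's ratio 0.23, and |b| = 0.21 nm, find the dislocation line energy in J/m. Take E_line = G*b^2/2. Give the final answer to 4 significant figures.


Step 1: G = E / (2*(1+nu))
G = 270 / (2*(1+0.23)) = 109.756 GPa = 1.09756e+11 Pa
Step 2: E_line = G*b^2/2
b = 0.21 nm = 2.1e-10 m
E_line = 0.5 * 1.09756e+11 * (2.1e-10)^2 = 2.42e-09 J/m


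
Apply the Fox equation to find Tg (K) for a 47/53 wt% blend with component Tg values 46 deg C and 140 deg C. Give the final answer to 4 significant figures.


1/Tg = w1/Tg1 + w2/Tg2 (in Kelvin)
Tg1 = 319.15 K, Tg2 = 413.15 K
1/Tg = 0.47/319.15 + 0.53/413.15
Tg = 362.9 K


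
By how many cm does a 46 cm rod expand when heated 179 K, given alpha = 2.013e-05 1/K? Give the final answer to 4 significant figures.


dL = L0 * alpha * dT
dL = 46 * 2.013e-05 * 179
dL = 0.1658 cm


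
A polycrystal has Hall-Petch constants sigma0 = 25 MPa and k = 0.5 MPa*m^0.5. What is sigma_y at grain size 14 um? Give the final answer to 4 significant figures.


sigma_y = sigma0 + k / sqrt(d)
d = 14 um = 1.4e-05 m
sigma_y = 25 + 0.5 / sqrt(1.4e-05)
sigma_y = 158.6 MPa


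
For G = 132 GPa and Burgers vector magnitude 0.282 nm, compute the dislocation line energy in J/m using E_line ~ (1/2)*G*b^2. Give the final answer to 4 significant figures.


E = G*b^2/2
b = 0.282 nm = 2.82e-10 m
G = 132 GPa = 1.32e+11 Pa
E = 0.5 * 1.32e+11 * (2.82e-10)^2
E = 5.249e-09 J/m


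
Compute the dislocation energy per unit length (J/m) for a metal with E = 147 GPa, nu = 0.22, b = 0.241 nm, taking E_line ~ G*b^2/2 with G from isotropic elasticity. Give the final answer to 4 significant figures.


Step 1: G = E / (2*(1+nu))
G = 147 / (2*(1+0.22)) = 60.2459 GPa = 6.02459e+10 Pa
Step 2: E_line = G*b^2/2
b = 0.241 nm = 2.41e-10 m
E_line = 0.5 * 6.02459e+10 * (2.41e-10)^2 = 1.75e-09 J/m


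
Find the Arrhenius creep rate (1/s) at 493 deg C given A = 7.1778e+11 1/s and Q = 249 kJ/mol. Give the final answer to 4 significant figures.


rate = A * exp(-Q / (R*T))
T = 493 + 273.15 = 766.15 K
rate = 7.1778e+11 * exp(-249e3 / (8.314 * 766.15))
rate = 7.569e-06 1/s


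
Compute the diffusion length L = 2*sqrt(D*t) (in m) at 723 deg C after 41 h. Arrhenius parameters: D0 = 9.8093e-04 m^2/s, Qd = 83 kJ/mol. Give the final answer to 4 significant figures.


Step 1: D = D0 * exp(-Qd/(R*T))
T = 996.15 K
D = 9.8093e-04 * exp(-83e3 / (8.314 * 996.15)) = 4.35762e-08 m^2/s
Step 2: L = 2*sqrt(D*t)
t = 41 h = 147600 s
L = 2*sqrt(4.35762e-08 * 147600) = 0.1604 m


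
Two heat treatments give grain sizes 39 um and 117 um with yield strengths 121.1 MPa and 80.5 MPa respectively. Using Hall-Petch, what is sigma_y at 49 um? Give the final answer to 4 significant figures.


sigma_y = sigma0 + k / sqrt(d)
1/sqrt(d1) = 1/sqrt(3.9e-05) = 160.128;  1/sqrt(d2) = 92.45
k = (sigma1 - sigma2) / (1/sqrt(d1) - 1/sqrt(d2)) = (121.1 - 80.5) / (160.128 - 92.45) = 0.599898 MPa*m^0.5
sigma0 = sigma1 - k/sqrt(d1) = 121.1 - 0.599898*160.128 = 25.0394 MPa
sigma_y(d3) = 25.0394 + 0.599898 / sqrt(4.9e-05) = 110.7 MPa


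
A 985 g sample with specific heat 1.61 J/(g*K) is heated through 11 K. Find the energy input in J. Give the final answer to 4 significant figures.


Q = m * cp * dT
Q = 985 * 1.61 * 11
Q = 17440 J


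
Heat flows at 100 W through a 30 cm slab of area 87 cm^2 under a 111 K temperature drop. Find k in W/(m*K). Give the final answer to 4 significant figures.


k = Q*L / (A*dT)
L = 0.3 m, A = 8.7e-03 m^2
k = 100 * 0.3 / (8.7e-03 * 111)
k = 31.07 W/(m*K)


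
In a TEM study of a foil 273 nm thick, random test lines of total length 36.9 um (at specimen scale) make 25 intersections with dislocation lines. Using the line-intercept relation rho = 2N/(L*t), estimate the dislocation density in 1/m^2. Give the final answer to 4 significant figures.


rho = 2N / (L * t)
L = 36.9 um = 3.69e-05 m, t = 273 nm = 2.73e-07 m
rho = 2 * 25 / (3.69e-05 * 2.73e-07)
rho = 4.963e+12 1/m^2


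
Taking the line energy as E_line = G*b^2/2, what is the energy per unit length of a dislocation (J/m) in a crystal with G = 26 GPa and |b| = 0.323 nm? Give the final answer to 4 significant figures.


E = G*b^2/2
b = 0.323 nm = 3.23e-10 m
G = 26 GPa = 2.6e+10 Pa
E = 0.5 * 2.6e+10 * (3.23e-10)^2
E = 1.356e-09 J/m


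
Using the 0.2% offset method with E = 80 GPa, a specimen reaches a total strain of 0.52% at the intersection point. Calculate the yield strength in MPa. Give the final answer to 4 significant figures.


Offset strain = 0.002
Elastic strain at yield = total_strain - offset = 5.2e-03 - 0.002 = 3.2e-03
sigma_y = E * elastic_strain = 80000 * 3.2e-03
sigma_y = 256 MPa


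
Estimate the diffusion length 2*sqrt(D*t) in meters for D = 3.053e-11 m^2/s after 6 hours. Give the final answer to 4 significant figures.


t = 6 hr = 21600 s
Diffusion length = 2*sqrt(D*t)
= 2*sqrt(3.053e-11 * 21600)
= 1.624e-03 m


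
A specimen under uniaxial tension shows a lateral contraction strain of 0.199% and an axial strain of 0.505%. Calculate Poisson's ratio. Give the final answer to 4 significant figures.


nu = -epsilon_lat / epsilon_axial
Lateral strain is contraction (negative), so using magnitudes:
nu = 0.199 / 0.505
nu = 0.3941


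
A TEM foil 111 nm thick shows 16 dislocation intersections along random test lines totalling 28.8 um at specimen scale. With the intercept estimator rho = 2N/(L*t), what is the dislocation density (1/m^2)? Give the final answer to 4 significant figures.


rho = 2N / (L * t)
L = 28.8 um = 2.88e-05 m, t = 111 nm = 1.11e-07 m
rho = 2 * 16 / (2.88e-05 * 1.11e-07)
rho = 1.001e+13 1/m^2


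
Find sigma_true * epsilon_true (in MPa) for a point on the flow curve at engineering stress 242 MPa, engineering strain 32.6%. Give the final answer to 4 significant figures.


sigma_true = sigma_eng * (1 + epsilon_eng)
sigma_true = 242 * (1 + 0.326) = 320.892 MPa
epsilon_true = ln(1 + epsilon_eng)
epsilon_true = ln(1 + 0.326) = 0.282167
sigma_true * epsilon_true = 320.892 * 0.282167 = 90.55 MPa


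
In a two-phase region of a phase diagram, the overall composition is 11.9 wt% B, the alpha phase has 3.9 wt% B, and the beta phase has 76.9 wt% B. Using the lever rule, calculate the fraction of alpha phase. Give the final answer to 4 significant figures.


f_alpha = (C_beta - C0) / (C_beta - C_alpha)
f_alpha = (76.9 - 11.9) / (76.9 - 3.9)
f_alpha = 0.8904


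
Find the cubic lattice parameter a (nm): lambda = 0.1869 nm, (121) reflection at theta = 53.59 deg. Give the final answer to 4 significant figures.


d = lambda / (2*sin(theta))
d = 0.1869 / (2*sin(53.59 deg))
d = 0.116117 nm
a = d * sqrt(h^2+k^2+l^2) = 0.116117 * sqrt(6)
a = 0.2844 nm


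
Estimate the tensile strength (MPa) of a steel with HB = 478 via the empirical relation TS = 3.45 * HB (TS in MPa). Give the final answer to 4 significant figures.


TS (MPa) = 3.45 * HB
TS = 3.45 * 478
TS = 1649 MPa


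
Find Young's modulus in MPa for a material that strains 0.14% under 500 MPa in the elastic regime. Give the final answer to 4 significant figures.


E = sigma / epsilon
epsilon = 0.14% = 1.4e-03
E = 500 / 1.4e-03
E = 357100 MPa


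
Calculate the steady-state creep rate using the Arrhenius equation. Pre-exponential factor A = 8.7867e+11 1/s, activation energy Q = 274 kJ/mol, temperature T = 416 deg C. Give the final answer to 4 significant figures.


rate = A * exp(-Q / (R*T))
T = 416 + 273.15 = 689.15 K
rate = 8.7867e+11 * exp(-274e3 / (8.314 * 689.15))
rate = 1.496e-09 1/s


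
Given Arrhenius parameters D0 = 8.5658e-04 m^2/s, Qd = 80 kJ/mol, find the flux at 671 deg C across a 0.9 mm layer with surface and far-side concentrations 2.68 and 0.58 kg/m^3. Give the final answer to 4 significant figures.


Step 1: D = D0 * exp(-Qd/(R*T))
T = 671 + 273.15 = 944.15 K
D = 8.5658e-04 * exp(-80e3 / (8.314 * 944.15)) = 3.21105e-08 m^2/s
Step 2: J = D * (C1 - C2) / dx
J = 3.21105e-08 * (2.68 - 0.58) / 9e-04
J = 7.492e-05 kg/(m^2*s)


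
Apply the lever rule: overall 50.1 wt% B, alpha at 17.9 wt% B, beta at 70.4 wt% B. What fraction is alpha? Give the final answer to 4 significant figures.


f_alpha = (C_beta - C0) / (C_beta - C_alpha)
f_alpha = (70.4 - 50.1) / (70.4 - 17.9)
f_alpha = 0.3867


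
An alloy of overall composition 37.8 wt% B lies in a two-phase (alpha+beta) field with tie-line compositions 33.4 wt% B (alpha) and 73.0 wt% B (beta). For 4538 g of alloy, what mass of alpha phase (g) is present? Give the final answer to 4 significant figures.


f_alpha = (C_beta - C0) / (C_beta - C_alpha)
f_alpha = (73.0 - 37.8) / (73.0 - 33.4) = 0.888889
m_alpha = f_alpha * m_total = 0.888889 * 4538 = 4034 g


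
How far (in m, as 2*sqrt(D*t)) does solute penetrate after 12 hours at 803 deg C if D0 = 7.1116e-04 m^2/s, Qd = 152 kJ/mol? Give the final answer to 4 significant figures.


Step 1: D = D0 * exp(-Qd/(R*T))
T = 1076.15 K
D = 7.1116e-04 * exp(-152e3 / (8.314 * 1076.15)) = 2.97754e-11 m^2/s
Step 2: L = 2*sqrt(D*t)
t = 12 h = 43200 s
L = 2*sqrt(2.97754e-11 * 43200) = 2.268e-03 m


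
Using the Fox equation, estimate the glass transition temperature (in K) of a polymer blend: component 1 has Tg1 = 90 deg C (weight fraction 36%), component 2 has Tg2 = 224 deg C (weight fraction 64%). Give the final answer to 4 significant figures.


1/Tg = w1/Tg1 + w2/Tg2 (in Kelvin)
Tg1 = 363.15 K, Tg2 = 497.15 K
1/Tg = 0.36/363.15 + 0.64/497.15
Tg = 438.9 K


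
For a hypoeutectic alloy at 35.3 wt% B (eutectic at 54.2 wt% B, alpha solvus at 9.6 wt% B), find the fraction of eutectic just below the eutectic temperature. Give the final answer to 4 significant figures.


f_primary = (C_e - C0) / (C_e - C_alpha_max)
f_primary = (54.2 - 35.3) / (54.2 - 9.6)
f_primary = 0.423767
f_eutectic = 1 - 0.423767 = 0.5762


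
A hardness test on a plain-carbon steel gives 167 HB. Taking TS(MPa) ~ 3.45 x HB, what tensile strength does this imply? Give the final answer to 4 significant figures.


TS (MPa) = 3.45 * HB
TS = 3.45 * 167
TS = 576.2 MPa


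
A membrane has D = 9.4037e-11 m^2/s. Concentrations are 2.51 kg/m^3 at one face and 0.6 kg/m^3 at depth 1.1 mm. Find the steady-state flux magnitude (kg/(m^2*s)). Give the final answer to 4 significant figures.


J = -D * (dC/dx) = D * (C1 - C2) / dx
J = 9.4037e-11 * (2.51 - 0.6) / 1.1e-03
J = 1.633e-07 kg/(m^2*s)


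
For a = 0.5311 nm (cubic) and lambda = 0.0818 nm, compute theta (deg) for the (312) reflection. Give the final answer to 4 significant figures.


d = a / sqrt(h^2+k^2+l^2)
d = 0.5311 / sqrt(14) = 0.141942 nm
lambda = 2*d*sin(theta)  =>  sin(theta) = lambda / (2*d)
sin(theta) = 0.0818 / (2 * 0.141942) = 0.288145
theta = 16.75 deg


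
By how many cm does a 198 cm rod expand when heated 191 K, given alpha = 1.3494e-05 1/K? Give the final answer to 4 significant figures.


dL = L0 * alpha * dT
dL = 198 * 1.3494e-05 * 191
dL = 0.5103 cm


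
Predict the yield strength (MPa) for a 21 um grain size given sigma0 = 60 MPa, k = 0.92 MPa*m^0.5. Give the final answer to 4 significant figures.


sigma_y = sigma0 + k / sqrt(d)
d = 21 um = 2.1e-05 m
sigma_y = 60 + 0.92 / sqrt(2.1e-05)
sigma_y = 260.8 MPa


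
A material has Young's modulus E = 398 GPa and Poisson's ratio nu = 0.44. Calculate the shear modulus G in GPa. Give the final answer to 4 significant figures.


G = E / (2*(1+nu))
G = 398 / (2*(1+0.44))
G = 138.2 GPa


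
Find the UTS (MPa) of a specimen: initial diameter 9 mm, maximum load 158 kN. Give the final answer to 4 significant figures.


A0 = pi*(d/2)^2 = pi*(9/2)^2 = 63.6173 mm^2
UTS = F_max / A0 = 158*1000 / 63.6173
UTS = 2484 MPa


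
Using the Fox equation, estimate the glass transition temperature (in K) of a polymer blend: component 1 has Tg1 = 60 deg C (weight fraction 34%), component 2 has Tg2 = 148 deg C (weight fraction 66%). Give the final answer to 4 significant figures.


1/Tg = w1/Tg1 + w2/Tg2 (in Kelvin)
Tg1 = 333.15 K, Tg2 = 421.15 K
1/Tg = 0.34/333.15 + 0.66/421.15
Tg = 386.4 K


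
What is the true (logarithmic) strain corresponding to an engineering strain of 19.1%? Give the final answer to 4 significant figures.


epsilon_true = ln(1 + epsilon_eng)
epsilon_true = ln(1 + 0.191)
epsilon_true = 0.1748


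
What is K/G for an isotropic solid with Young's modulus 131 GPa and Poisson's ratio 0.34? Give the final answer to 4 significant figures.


G = E / (2*(1+nu))
G = 131 / (2*(1+0.34)) = 48.8806 GPa
K = E / (3*(1-2*nu))
K = 131 / (3*(1-2*0.34)) = 136.458 GPa
K/G = 136.458 / 48.8806 = 2.792


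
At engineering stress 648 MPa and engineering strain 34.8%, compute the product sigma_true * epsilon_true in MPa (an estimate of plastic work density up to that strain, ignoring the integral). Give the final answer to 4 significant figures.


sigma_true = sigma_eng * (1 + epsilon_eng)
sigma_true = 648 * (1 + 0.348) = 873.504 MPa
epsilon_true = ln(1 + epsilon_eng)
epsilon_true = ln(1 + 0.348) = 0.298622
sigma_true * epsilon_true = 873.504 * 0.298622 = 260.8 MPa


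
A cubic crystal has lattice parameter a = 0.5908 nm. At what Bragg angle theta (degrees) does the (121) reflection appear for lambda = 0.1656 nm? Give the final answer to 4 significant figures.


d = a / sqrt(h^2+k^2+l^2)
d = 0.5908 / sqrt(6) = 0.241193 nm
lambda = 2*d*sin(theta)  =>  sin(theta) = lambda / (2*d)
sin(theta) = 0.1656 / (2 * 0.241193) = 0.343293
theta = 20.08 deg


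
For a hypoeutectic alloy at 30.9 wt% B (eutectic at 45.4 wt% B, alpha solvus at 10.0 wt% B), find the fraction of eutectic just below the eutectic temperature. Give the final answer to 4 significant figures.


f_primary = (C_e - C0) / (C_e - C_alpha_max)
f_primary = (45.4 - 30.9) / (45.4 - 10.0)
f_primary = 0.409605
f_eutectic = 1 - 0.409605 = 0.5904


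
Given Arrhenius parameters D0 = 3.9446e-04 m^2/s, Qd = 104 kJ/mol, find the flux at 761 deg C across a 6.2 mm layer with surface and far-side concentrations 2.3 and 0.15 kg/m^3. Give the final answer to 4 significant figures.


Step 1: D = D0 * exp(-Qd/(R*T))
T = 761 + 273.15 = 1034.15 K
D = 3.9446e-04 * exp(-104e3 / (8.314 * 1034.15)) = 2.20192e-09 m^2/s
Step 2: J = D * (C1 - C2) / dx
J = 2.20192e-09 * (2.3 - 0.15) / 6.2e-03
J = 7.636e-07 kg/(m^2*s)


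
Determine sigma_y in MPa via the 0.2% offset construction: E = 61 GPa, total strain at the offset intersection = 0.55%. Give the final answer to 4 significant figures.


Offset strain = 0.002
Elastic strain at yield = total_strain - offset = 5.5e-03 - 0.002 = 3.5e-03
sigma_y = E * elastic_strain = 61000 * 3.5e-03
sigma_y = 213.5 MPa


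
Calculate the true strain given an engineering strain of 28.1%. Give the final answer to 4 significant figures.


epsilon_true = ln(1 + epsilon_eng)
epsilon_true = ln(1 + 0.281)
epsilon_true = 0.2476


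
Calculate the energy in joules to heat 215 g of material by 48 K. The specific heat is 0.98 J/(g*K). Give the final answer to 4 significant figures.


Q = m * cp * dT
Q = 215 * 0.98 * 48
Q = 10110 J


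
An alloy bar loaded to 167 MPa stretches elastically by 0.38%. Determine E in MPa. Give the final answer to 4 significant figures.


E = sigma / epsilon
epsilon = 0.38% = 3.8e-03
E = 167 / 3.8e-03
E = 43950 MPa


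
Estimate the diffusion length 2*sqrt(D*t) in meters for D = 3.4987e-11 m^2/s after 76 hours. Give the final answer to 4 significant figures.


t = 76 hr = 273600 s
Diffusion length = 2*sqrt(D*t)
= 2*sqrt(3.4987e-11 * 273600)
= 6.188e-03 m


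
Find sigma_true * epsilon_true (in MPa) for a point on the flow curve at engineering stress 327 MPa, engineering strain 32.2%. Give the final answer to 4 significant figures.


sigma_true = sigma_eng * (1 + epsilon_eng)
sigma_true = 327 * (1 + 0.322) = 432.294 MPa
epsilon_true = ln(1 + epsilon_eng)
epsilon_true = ln(1 + 0.322) = 0.279146
sigma_true * epsilon_true = 432.294 * 0.279146 = 120.7 MPa


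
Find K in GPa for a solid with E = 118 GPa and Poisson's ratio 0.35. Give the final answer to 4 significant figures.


K = E / (3*(1-2*nu))
K = 118 / (3*(1-2*0.35))
K = 131.1 GPa
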